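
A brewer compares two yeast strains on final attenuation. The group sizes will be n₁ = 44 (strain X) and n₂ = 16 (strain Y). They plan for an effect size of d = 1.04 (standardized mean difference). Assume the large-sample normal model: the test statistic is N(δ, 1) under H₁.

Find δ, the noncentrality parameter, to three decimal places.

The noncentrality parameter scales effect size by the design's sample-size factor: δ = d / √(1/n₁ + 1/n₂) = 1.04 / √(1/44 + 1/16) = 3.5624

δ ≈ 3.562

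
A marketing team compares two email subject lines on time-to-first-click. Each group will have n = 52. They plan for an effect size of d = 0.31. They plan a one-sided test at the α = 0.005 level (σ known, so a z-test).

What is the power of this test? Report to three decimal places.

Noncentrality parameter: δ = d·√(n/2) = 0.31 × √(52/2) = 1.5807
Critical value for a one-sided test at α = 0.005: z_α = 2.576.
Power = Φ(δ − 2.576) = Φ(-0.995) = 0.1598.

Power ≈ 0.160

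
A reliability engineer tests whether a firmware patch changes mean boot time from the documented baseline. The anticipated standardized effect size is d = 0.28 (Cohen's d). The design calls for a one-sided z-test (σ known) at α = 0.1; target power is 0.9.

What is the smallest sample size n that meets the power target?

Set Φ(δ − 1.282) = 0.9; then δ − 1.282 = Φ⁻¹(0.9) = 1.282, giving δ = 2.563.
δ = d·√n ⇒ n = (δ/d)² = (2.563 / 0.28)² = 83.79.
Round up to the next whole unit.

n = 84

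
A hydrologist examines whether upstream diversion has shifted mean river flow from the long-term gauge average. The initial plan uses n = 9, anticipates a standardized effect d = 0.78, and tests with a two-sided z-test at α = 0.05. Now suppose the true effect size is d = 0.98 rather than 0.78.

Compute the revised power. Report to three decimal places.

With d = 0.98: δ = d·√n = 0.98 × √9 = 2.9400. Critical value z_{0.025} = 1.960.
Revised power = Φ(δ − 1.960) + Φ(−δ − 1.960) = Φ(0.980) + Φ(-4.900) = 0.8365 + 0.0000 = 0.8365.

Power ≈ 0.836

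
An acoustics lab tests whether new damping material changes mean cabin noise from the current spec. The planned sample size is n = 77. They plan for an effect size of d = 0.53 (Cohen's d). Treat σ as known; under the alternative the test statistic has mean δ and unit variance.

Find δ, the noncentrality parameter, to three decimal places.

δ ≈ 4.651

The noncentrality parameter scales effect size by the design's sample-size factor: δ = d·√n = 0.53 × √77 = 4.6507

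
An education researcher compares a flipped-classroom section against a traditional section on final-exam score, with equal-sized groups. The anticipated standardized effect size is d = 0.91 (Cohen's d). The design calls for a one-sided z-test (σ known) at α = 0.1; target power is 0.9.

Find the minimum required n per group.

For power 0.9 need Φ(δ − z_{0.1}) = 0.9, so δ = z_{0.1} + z_{0.10} = 1.282 + 1.282 = 2.563.
δ = d·√(n/2) ⇒ n = 2(δ/d)² = 2 × (2.563 / 0.91)² = 15.87.
Round up to the next whole unit.

n = 16 per group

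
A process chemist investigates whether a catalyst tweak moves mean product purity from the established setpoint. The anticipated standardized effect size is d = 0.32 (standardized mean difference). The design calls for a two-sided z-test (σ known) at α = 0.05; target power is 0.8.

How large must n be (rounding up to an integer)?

For power 0.8 need Φ(δ − z_{0.025}) = 0.8, so δ = z_{0.025} + z_{0.20} = 1.960 + 0.842 = 2.802.
(Ignoring the negligible lower-tail rejection probability gives the usual closed-form inversion.)
δ = d·√n ⇒ n = (δ/d)² = (2.802 / 0.32)² = 76.65.
Rounding up, n = 77.

n = 77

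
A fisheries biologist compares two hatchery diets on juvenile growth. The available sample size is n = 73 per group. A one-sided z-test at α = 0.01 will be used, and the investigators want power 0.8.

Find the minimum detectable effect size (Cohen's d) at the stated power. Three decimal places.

d ≈ 0.524

Need Φ(δ − 2.326) = 0.8, so δ = 2.326 + 0.842 = 3.168.
δ = d·√(n/2) ⇒ d = δ/√(n/2) = 3.168/√(73/2) = 0.5244.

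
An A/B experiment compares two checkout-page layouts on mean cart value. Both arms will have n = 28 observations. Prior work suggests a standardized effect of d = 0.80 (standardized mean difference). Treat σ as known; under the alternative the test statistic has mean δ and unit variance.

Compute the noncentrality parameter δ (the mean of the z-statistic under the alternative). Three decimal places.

The noncentrality parameter scales effect size by the design's sample-size factor: δ = d·√(n/2) = 0.80 × √(28/2) = 2.9933

δ ≈ 2.993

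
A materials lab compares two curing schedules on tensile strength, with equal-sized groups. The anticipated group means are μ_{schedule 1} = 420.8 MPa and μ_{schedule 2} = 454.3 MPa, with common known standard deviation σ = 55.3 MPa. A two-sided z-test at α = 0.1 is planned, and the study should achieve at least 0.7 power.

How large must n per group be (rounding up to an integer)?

n = 26 per group

Standardized effect: d = |μ_{schedule 1} − μ_{schedule 2}| / σ = |420.8 − 454.3| / 55.3 = 0.6058
Set Φ(δ − 1.645) = 0.7; then δ − 1.645 = Φ⁻¹(0.7) = 0.524, giving δ = 2.169.
(The Φ(−δ − z_{α/2}) term is vanishingly small for δ > 0 and is dropped in the standard sample-size formula.)
δ = d·√(n/2) ⇒ n = 2(δ/d)² = 2 × (2.169 / 0.6058)² = 25.65.
Round up to the next whole unit.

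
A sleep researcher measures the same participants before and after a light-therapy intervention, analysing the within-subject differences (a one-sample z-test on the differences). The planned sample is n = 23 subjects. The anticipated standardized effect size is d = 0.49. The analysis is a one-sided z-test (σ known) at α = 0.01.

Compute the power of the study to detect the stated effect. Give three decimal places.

Noncentrality parameter: δ = d·√n = 0.49 × √23 = 2.3500
Critical value for a one-sided test at α = 0.01: z_α = 2.326.
Power = Φ(δ − 2.326) = Φ(0.024) = 0.5094.

Power ≈ 0.509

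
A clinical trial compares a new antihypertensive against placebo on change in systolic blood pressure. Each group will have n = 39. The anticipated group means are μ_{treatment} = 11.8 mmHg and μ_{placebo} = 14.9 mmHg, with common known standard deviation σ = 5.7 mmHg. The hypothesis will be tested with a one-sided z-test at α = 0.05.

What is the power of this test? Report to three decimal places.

Standardized effect: d = |μ_{treatment} − μ_{placebo}| / σ = |11.8 − 14.9| / 5.7 = 0.5439
Noncentrality parameter: δ = d·√(n/2) = 0.5439 × √(39/2) = 2.4016
One-sided α = 0.05 → critical value z_{0.05} = 1.645.
Power = P(Z > 1.645 − δ) = Φ(0.757) = 0.7754.

Power ≈ 0.775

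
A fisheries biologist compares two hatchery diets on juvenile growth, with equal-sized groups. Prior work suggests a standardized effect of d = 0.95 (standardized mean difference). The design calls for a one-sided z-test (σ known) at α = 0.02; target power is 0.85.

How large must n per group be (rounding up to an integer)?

Set Φ(δ − 2.054) = 0.85; then δ − 2.054 = Φ⁻¹(0.85) = 1.036, giving δ = 3.090.
δ = d·√(n/2) ⇒ n = 2(δ/d)² = 2 × (3.090 / 0.95)² = 21.16.
Rounding up, n = 22 per group.

n = 22 per group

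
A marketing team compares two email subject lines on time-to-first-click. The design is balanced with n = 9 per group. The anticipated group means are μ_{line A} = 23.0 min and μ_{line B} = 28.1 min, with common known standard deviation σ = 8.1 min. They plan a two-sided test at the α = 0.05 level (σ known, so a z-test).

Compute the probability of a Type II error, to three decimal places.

β ≈ 0.733

Standardized effect: d = |μ_{line A} − μ_{line B}| / σ = |23.0 − 28.1| / 8.1 = 0.6296
Noncentrality parameter: δ = d·√(n/2) = 0.6296 × √(9/2) = 1.3356
Critical value for a two-sided test at α = 0.05: z_{α/2} = 1.960.
Power = Φ(δ − 1.960) + Φ(−δ − 1.960) = Φ(-0.624) + Φ(-3.296) = 0.2662 + 0.0005 = 0.2667.
Type II error: β = 1 − power = 1 − 0.2667 = 0.7333.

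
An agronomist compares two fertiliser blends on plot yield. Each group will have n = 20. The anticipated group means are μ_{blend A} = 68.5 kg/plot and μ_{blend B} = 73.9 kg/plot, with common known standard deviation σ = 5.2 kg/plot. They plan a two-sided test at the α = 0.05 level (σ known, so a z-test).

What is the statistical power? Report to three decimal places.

Standardized effect: d = |μ_{blend A} − μ_{blend B}| / σ = |68.5 − 73.9| / 5.2 = 1.0385
Noncentrality parameter: λ = d·√(n/2) = 1.0385 × √(20/2) = 3.2839
Two-sided α = 0.05 → critical value z_{0.025} = 1.960.
Power = Φ(λ − 1.960) + Φ(−λ − 1.960) = Φ(1.324) + Φ(-5.244) = 0.9072 + 0.0000 = 0.9072.

Power ≈ 0.907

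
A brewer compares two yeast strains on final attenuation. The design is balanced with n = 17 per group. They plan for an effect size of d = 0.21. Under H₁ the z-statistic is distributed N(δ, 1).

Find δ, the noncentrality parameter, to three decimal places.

δ ≈ 0.612

δ = d·√(n/2) = 0.21 × √(17/2) = 0.6122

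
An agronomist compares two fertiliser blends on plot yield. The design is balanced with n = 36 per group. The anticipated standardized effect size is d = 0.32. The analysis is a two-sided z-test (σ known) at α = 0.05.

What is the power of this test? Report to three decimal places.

Power ≈ 0.274

Noncentrality parameter: δ = d·√(n/2) = 0.32 × √(36/2) = 1.3576
Critical value for a two-sided test at α = 0.05: z_{α/2} = 1.960.
Power = Φ(δ − 1.960) + Φ(−δ − 1.960) = Φ(-0.602) + Φ(-3.318) = 0.2735 + 0.0005 = 0.2739.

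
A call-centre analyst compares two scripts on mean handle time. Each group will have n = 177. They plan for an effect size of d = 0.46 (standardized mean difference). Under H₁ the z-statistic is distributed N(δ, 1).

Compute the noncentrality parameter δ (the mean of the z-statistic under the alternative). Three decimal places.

δ ≈ 4.327

δ = d·√(n/2) = 0.46 × √(177/2) = 4.3274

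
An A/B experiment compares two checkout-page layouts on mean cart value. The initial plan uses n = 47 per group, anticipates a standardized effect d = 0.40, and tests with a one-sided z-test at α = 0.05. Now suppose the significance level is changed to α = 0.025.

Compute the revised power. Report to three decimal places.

δ = d·√(n/2) = 0.40 × √(47/2) = 1.9391 (unchanged). New critical value: z_{0.025} = 1.960.
Revised power = Φ(δ − 1.960) = Φ(-0.021) = 0.4917.

Power ≈ 0.492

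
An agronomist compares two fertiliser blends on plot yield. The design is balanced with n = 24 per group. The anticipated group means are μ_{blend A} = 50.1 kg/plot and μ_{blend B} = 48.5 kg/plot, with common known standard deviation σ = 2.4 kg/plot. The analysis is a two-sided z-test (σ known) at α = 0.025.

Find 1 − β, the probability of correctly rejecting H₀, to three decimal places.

Standardized effect: d = |μ_{blend A} − μ_{blend B}| / σ = |50.1 − 48.5| / 2.4 = 0.6667
Noncentrality parameter: δ = d·√(n/2) = 0.6667 × √(24/2) = 2.3094
Two-sided α = 0.025 → critical value z_{0.0125} = 2.241.
Power = Φ(δ − 2.241) + Φ(−δ − 2.241) = Φ(0.068) + Φ(-4.551) = 0.5271 + 0.0000 = 0.5271.

Power ≈ 0.527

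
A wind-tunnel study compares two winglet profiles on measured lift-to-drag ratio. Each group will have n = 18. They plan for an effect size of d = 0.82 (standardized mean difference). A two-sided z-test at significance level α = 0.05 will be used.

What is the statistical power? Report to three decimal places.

Power ≈ 0.691

Noncentrality parameter: λ = d·√(n/2) = 0.82 × √(18/2) = 2.4600
Two-sided α = 0.05 → critical value z_{0.025} = 1.960.
Power = Φ(λ − 1.960) + Φ(−λ − 1.960) = Φ(0.500) + Φ(-4.420) = 0.6915 + 0.0000 = 0.6915.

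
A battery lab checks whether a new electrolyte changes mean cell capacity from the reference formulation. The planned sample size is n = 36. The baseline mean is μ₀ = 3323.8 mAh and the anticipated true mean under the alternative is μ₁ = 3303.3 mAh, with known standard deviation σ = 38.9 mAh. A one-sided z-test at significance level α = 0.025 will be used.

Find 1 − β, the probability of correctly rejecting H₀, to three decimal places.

Standardized effect: d = |μ₁ − μ₀| / σ = |3303.3 − 3323.8| / 38.9 = 0.5270
Noncentrality parameter: δ = d·√n = 0.5270 × √36 = 3.1620
One-sided α = 0.025 → critical value z_{0.025} = 1.960.
Power = P(Z > 1.960 − δ) = Φ(1.202) = 0.8853.

Power ≈ 0.885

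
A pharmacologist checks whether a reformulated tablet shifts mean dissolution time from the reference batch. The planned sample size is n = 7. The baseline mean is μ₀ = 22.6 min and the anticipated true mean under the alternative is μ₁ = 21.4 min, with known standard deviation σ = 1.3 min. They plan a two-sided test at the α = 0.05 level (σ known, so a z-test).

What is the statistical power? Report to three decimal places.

Power ≈ 0.685

Standardized effect: d = |μ₁ − μ₀| / σ = |21.4 − 22.6| / 1.3 = 0.9231
Noncentrality parameter: δ = d·√n = 0.9231 × √7 = 2.4422
Two-sided α = 0.05 → critical value z_{0.025} = 1.960.
Power = Φ(δ − 1.960) + Φ(−δ − 1.960) = Φ(0.482) + Φ(-4.402) = 0.6852 + 0.0000 = 0.6852.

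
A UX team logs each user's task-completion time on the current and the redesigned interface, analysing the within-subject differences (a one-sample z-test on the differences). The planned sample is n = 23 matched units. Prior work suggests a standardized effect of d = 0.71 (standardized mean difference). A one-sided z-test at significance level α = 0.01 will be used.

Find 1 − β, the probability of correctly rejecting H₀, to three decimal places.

Power ≈ 0.860

Noncentrality parameter: δ = d·√n = 0.71 × √23 = 3.4050
Critical value for a one-sided test at α = 0.01: z_α = 2.326.
Power = P(Z > 2.326 − δ) = Φ(1.079) = 0.8596.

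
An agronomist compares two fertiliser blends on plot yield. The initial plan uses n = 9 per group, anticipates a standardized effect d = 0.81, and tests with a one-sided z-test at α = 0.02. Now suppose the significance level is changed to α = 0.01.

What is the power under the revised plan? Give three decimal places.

δ = d·√(n/2) = 0.81 × √(9/2) = 1.7183 (unchanged). New critical value: z_{0.01} = 2.326.
Revised power = P(Z > 2.326 − δ) = Φ(-0.608) = 0.2716.

Power ≈ 0.272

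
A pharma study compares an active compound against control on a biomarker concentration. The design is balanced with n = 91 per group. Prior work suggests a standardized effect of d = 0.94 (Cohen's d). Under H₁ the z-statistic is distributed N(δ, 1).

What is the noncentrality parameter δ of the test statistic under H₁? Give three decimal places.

δ ≈ 6.341

The noncentrality parameter scales effect size by the design's sample-size factor: δ = d·√(n/2) = 0.94 × √(91/2) = 6.3406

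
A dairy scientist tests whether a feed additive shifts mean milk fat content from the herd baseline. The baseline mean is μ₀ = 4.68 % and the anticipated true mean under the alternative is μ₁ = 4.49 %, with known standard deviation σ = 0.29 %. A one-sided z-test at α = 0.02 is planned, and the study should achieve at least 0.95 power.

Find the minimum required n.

n = 32

Standardized effect: d = |μ₁ − μ₀| / σ = |4.49 − 4.68| / 0.29 = 0.6552
Set Φ(δ − 2.054) = 0.95; then δ − 2.054 = Φ⁻¹(0.95) = 1.645, giving δ = 3.699.
δ = d·√n ⇒ n = (δ/d)² = (3.699 / 0.6552)² = 31.87.
Round up to the next whole unit.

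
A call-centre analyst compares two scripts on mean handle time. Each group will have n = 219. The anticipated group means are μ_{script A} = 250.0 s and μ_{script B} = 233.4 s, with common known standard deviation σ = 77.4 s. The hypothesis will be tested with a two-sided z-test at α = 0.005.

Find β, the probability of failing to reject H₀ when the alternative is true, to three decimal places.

Standardized effect: d = |μ_{script A} − μ_{script B}| / σ = |250.0 − 233.4| / 77.4 = 0.2145
Noncentrality parameter: δ = d·√(n/2) = 0.2145 × √(219/2) = 2.2443
Critical value for a two-sided test at α = 0.005: z_{α/2} = 2.807.
Power = Φ(δ − 2.807) + Φ(−δ − 2.807) = Φ(-0.563) + Φ(-5.051) = 0.2868 + 0.0000 = 0.2868.
Type II error: β = 1 − power = 1 − 0.2868 = 0.7132.

β ≈ 0.713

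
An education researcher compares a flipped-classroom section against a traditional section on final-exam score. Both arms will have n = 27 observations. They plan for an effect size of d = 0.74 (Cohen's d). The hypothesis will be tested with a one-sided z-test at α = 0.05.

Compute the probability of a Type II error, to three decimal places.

Noncentrality parameter: δ = d·√(n/2) = 0.74 × √(27/2) = 2.7189
Critical value for a one-sided test at α = 0.05: z_α = 1.645.
Power = P(Z > 1.645 − δ) = Φ(1.074) = 0.8586.
Type II error: β = 1 − power = 1 − 0.8586 = 0.1414.

β ≈ 0.141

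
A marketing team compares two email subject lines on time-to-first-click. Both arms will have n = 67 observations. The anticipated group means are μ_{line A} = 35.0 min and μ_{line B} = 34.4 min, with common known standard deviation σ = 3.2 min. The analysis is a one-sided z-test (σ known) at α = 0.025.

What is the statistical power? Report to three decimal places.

Power ≈ 0.191

Standardized effect: d = |μ_{line A} − μ_{line B}| / σ = |35.0 − 34.4| / 3.2 = 0.1875
Noncentrality parameter: δ = d·√(n/2) = 0.1875 × √(67/2) = 1.0852
Critical value for a one-sided test at α = 0.025: z_α = 1.960.
Power = P(Z > 1.960 − δ) = Φ(-0.875) = 0.1909.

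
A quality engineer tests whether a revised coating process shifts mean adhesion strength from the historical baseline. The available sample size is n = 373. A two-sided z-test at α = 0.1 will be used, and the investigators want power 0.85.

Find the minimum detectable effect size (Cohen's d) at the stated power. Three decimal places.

Need Φ(δ − 1.645) = 0.85, so δ = 1.645 + 1.036 = 2.681.
(Lower-tail contribution to power is negligible for δ > 0.)
δ = d·√n ⇒ d = δ/√n = 2.681/√373 = 0.1388.

d ≈ 0.139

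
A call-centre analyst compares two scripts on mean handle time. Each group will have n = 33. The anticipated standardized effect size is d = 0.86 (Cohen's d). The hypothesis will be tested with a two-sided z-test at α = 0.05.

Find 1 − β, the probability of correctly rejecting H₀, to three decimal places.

Power ≈ 0.937

Noncentrality parameter: δ = d·√(n/2) = 0.86 × √(33/2) = 3.4933
Two-sided α = 0.05 → critical value z_{0.025} = 1.960.
Power = Φ(δ − 1.960) + Φ(−δ − 1.960) = Φ(1.533) + Φ(-5.453) = 0.9374 + 0.0000 = 0.9374.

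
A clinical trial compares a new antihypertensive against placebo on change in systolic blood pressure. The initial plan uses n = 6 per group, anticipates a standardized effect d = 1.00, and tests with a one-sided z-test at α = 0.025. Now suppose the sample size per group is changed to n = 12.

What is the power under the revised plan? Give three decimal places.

With n = 12 per group: δ = d·√(n/2) = 1.00 × √(12/2) = 2.4495. Critical value z_{0.025} = 1.960.
Revised power = P(Z > 1.960 − δ) = Φ(0.490) = 0.6878.

Power ≈ 0.688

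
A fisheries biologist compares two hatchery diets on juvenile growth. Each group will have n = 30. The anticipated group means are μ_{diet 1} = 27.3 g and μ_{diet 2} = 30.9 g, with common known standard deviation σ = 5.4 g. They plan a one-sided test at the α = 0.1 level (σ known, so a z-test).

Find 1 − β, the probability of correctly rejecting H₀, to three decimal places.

Power ≈ 0.903

Standardized effect: d = |μ_{diet 1} − μ_{diet 2}| / σ = |27.3 − 30.9| / 5.4 = 0.6667
Noncentrality parameter: δ = d·√(n/2) = 0.6667 × √(30/2) = 2.5820
One-sided α = 0.1 → critical value z_{0.1} = 1.282.
Power = Φ(δ − 1.282) = Φ(1.300) = 0.9033.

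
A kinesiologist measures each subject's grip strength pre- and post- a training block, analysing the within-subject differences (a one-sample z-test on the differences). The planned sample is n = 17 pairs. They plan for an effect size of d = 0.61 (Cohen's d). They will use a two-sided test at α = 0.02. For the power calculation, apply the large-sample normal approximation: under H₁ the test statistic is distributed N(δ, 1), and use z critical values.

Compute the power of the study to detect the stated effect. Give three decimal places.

Power ≈ 0.575

Noncentrality parameter: δ = d·√n = 0.61 × √17 = 2.5151
Two-sided α = 0.02 → critical value z_{0.01} = 2.326.
Power = Φ(δ − 2.326) + Φ(−δ − 2.326) = Φ(0.189) + Φ(-4.841) = 0.5749 + 0.0000 = 0.5749.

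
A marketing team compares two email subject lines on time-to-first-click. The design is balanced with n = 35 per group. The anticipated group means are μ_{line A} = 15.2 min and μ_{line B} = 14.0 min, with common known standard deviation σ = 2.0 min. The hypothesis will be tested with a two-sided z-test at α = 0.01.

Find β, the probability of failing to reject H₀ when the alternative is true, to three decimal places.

Standardized effect: d = |μ_{line A} − μ_{line B}| / σ = |15.2 − 14.0| / 2.0 = 0.6000
Noncentrality parameter: δ = d·√(n/2) = 0.6000 × √(35/2) = 2.5100
Two-sided α = 0.01 → critical value z_{0.005} = 2.576.
Power = Φ(δ − 2.576) + Φ(−δ − 2.576) = Φ(-0.066) + Φ(-5.086) = 0.4737 + 0.0000 = 0.4737.
Type II error: β = 1 − power = 1 − 0.4737 = 0.5263.

β ≈ 0.526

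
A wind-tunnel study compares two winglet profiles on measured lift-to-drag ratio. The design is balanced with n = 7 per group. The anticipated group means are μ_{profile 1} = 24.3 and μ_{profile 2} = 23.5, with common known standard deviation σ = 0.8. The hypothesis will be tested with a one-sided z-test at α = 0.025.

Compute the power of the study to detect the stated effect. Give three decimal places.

Standardized effect: d = |μ_{profile 1} − μ_{profile 2}| / σ = |24.3 − 23.5| / 0.8 = 1.0000
Noncentrality parameter: δ = d·√(n/2) = 1.0000 × √(7/2) = 1.8708
One-sided α = 0.025 → critical value z_{0.025} = 1.960.
Power = Φ(δ − 1.960) = Φ(-0.089) = 0.4645.

Power ≈ 0.464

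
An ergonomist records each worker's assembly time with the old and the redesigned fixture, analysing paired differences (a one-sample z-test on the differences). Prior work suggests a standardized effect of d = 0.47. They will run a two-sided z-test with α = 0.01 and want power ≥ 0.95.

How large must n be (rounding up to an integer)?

For power 0.95 need Φ(δ − z_{0.005}) = 0.95, so δ = z_{0.005} + z_{0.05} = 2.576 + 1.645 = 4.221.
(The Φ(−δ − z_{α/2}) term is vanishingly small for δ > 0 and is dropped in the standard sample-size formula.)
δ = d·√n ⇒ n = (δ/d)² = (4.221 / 0.47)² = 80.64.
Round up to the next whole unit.

n = 81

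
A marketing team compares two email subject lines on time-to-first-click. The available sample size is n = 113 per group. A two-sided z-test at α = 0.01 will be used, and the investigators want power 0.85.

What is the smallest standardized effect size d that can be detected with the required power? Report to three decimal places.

d ≈ 0.481

Required noncentrality: δ = z_{0.005} + z_{0.15} = 2.576 + 1.036 = 3.612.
(Lower-tail contribution to power is negligible for δ > 0.)
δ = d·√(n/2) ⇒ d = δ/√(n/2) = 3.612/√(113/2) = 0.4806.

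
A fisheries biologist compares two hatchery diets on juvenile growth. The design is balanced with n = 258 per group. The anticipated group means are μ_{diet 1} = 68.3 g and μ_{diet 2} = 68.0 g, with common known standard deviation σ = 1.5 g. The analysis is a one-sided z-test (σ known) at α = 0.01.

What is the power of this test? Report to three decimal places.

Power ≈ 0.478

Standardized effect: d = |μ_{diet 1} − μ_{diet 2}| / σ = |68.3 − 68.0| / 1.5 = 0.2000
Noncentrality parameter: δ = d·√(n/2) = 0.2000 × √(258/2) = 2.2716
Critical value for a one-sided test at α = 0.01: z_α = 2.326.
Power = Φ(δ − 2.326) = Φ(-0.055) = 0.4782.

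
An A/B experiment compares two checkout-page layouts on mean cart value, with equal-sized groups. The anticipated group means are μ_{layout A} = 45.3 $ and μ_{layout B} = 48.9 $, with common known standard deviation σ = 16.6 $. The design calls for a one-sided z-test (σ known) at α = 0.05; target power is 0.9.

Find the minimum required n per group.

n = 365 per group

Standardized effect: d = |μ_{layout A} − μ_{layout B}| / σ = |45.3 − 48.9| / 16.6 = 0.2169
For power 0.9 need Φ(δ − z_{0.05}) = 0.9, so δ = z_{0.05} + z_{0.10} = 1.645 + 1.282 = 2.926.
δ = d·√(n/2) ⇒ n = 2(δ/d)² = 2 × (2.926 / 0.2169)² = 364.17.
Rounding up, n = 365 per group.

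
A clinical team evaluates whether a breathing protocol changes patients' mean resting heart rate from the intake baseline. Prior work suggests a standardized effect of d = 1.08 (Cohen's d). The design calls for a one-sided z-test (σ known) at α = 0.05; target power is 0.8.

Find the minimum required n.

Set Φ(δ − 1.645) = 0.8; then δ − 1.645 = Φ⁻¹(0.8) = 0.842, giving δ = 2.486.
δ = d·√n ⇒ n = (δ/d)² = (2.486 / 1.08)² = 5.30.
Rounding up, n = 6.

n = 6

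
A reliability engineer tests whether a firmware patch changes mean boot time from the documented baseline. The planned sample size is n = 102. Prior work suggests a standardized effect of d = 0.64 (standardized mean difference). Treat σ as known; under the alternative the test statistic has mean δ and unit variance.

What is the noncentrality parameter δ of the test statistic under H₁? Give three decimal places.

δ ≈ 6.464

δ = d·√n = 0.64 × √102 = 6.4637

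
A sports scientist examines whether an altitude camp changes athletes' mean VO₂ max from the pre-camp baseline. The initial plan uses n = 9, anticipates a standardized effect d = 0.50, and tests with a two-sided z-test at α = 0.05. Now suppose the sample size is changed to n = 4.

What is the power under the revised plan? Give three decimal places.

With n = 4: δ = d·√n = 0.50 × √4 = 1.0000. Critical value z_{0.025} = 1.960.
Revised power = Φ(δ − 1.960) + Φ(−δ − 1.960) = Φ(-0.960) + Φ(-2.960) = 0.1685 + 0.0015 = 0.1701.

Power ≈ 0.170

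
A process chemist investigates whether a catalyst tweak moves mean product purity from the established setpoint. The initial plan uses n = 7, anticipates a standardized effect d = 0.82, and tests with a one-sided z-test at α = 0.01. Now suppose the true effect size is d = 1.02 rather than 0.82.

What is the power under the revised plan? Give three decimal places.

Power ≈ 0.645

With d = 1.02: δ = d·√n = 1.02 × √7 = 2.6987. Critical value z_{0.01} = 2.326.
Revised power = P(Z > 2.326 − δ) = Φ(0.372) = 0.6452.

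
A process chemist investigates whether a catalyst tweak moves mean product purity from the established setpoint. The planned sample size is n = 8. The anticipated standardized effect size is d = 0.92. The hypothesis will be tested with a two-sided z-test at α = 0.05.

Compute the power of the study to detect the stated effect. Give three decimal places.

Noncentrality parameter: δ = d·√n = 0.92 × √8 = 2.6022
Two-sided α = 0.05 → critical value z_{0.025} = 1.960.
Power = Φ(δ − 1.960) + Φ(−δ − 1.960) = Φ(0.642) + Φ(-4.562) = 0.7396 + 0.0000 = 0.7396.

Power ≈ 0.740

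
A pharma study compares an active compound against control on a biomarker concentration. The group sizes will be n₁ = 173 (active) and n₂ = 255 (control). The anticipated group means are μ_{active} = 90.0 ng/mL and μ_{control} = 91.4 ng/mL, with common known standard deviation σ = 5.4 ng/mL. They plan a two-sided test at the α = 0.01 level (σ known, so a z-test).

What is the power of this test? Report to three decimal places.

Standardized effect: d = |μ_{active} − μ_{control}| / σ = |90.0 − 91.4| / 5.4 = 0.2593
Noncentrality parameter: δ = d / √(1/n₁ + 1/n₂) = 0.2593 / √(1/173 + 1/255) = 2.6321
Two-sided α = 0.01 → critical value z_{0.005} = 2.576.
Power = Φ(δ − 2.576) + Φ(−δ − 2.576) = Φ(0.056) + Φ(-5.208) = 0.5224 + 0.0000 = 0.5224.

Power ≈ 0.522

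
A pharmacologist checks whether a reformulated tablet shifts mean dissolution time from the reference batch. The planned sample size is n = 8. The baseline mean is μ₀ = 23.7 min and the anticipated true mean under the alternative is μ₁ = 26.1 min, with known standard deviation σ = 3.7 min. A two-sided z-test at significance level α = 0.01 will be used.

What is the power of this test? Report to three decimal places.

Power ≈ 0.229

Standardized effect: d = |μ₁ − μ₀| / σ = |26.1 − 23.7| / 3.7 = 0.6486
Noncentrality parameter: δ = d·√n = 0.6486 × √8 = 1.8347
Two-sided α = 0.01 → critical value z_{0.005} = 2.576.
Power = Φ(δ − 2.576) + Φ(−δ − 2.576) = Φ(-0.741) + Φ(-4.410) = 0.2293 + 0.0000 = 0.2293.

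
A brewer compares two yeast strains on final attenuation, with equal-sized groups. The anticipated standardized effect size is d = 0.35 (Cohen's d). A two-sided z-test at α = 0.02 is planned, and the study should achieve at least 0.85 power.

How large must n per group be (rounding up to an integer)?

n = 185 per group

Set Φ(δ − 2.326) = 0.85; then δ − 2.326 = Φ⁻¹(0.85) = 1.036, giving δ = 3.363.
(For δ > 0 the lower-tail rejection region contributes negligibly to power, so the one-term inversion is standard.)
δ = d·√(n/2) ⇒ n = 2(δ/d)² = 2 × (3.363 / 0.35)² = 184.63.
Round up to the next whole unit.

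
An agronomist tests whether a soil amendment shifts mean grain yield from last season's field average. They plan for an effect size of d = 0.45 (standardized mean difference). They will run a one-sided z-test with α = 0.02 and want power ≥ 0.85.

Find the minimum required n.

Set Φ(δ − 2.054) = 0.85; then δ − 2.054 = Φ⁻¹(0.85) = 1.036, giving δ = 3.090.
δ = d·√n ⇒ n = (δ/d)² = (3.090 / 0.45)² = 47.16.
Rounding up, n = 48.

n = 48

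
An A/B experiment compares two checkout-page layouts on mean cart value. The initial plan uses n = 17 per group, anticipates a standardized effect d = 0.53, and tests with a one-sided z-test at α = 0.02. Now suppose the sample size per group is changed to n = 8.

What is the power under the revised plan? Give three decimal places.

With n = 8 per group: δ = d·√(n/2) = 0.53 × √(8/2) = 1.0600. Critical value z_{0.02} = 2.054.
Revised power = Φ(δ − 2.054) = Φ(-0.994) = 0.1602.

Power ≈ 0.160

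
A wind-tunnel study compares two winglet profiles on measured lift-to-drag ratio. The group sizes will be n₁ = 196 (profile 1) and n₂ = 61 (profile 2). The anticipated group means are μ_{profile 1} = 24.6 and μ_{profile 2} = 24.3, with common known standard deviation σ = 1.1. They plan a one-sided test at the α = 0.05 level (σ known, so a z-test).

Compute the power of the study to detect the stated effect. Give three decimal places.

Standardized effect: d = |μ_{profile 1} − μ_{profile 2}| / σ = |24.6 − 24.3| / 1.1 = 0.2727
Noncentrality parameter: λ = d / √(1/n₁ + 1/n₂) = 0.2727 / √(1/196 + 1/61) = 1.8602
One-sided α = 0.05 → critical value z_{0.05} = 1.645.
Power = P(Z > 1.645 − λ) = Φ(0.215) = 0.5852.

Power ≈ 0.585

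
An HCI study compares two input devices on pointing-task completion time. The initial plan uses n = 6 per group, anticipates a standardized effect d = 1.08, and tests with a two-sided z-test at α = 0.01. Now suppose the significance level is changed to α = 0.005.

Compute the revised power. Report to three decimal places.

δ = d·√(n/2) = 1.08 × √(6/2) = 1.8706 (unchanged). New critical value: z_{0.0025} = 2.807.
Revised power = Φ(δ − 2.807) + Φ(−δ − 2.807) = Φ(-0.936) + Φ(-4.678) = 0.1745 + 0.0000 = 0.1745.

Power ≈ 0.175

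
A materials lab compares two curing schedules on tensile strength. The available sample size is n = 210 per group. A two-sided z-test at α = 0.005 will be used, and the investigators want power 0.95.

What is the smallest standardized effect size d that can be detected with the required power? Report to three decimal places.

Required noncentrality: δ = z_{0.0025} + z_{0.05} = 2.807 + 1.645 = 4.452.
(The second rejection-region term Φ(−δ − z_{α/2}) is negligible and dropped.)
δ = d·√(n/2) ⇒ d = δ/√(n/2) = 4.452/√(210/2) = 0.4345.

d ≈ 0.434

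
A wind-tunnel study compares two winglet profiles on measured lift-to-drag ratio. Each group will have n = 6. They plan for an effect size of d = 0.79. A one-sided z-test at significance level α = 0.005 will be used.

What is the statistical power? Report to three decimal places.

Power ≈ 0.114

Noncentrality parameter: δ = d·√(n/2) = 0.79 × √(6/2) = 1.3683
One-sided α = 0.005 → critical value z_{0.005} = 2.576.
Power = Φ(δ − 2.576) = Φ(-1.208) = 0.1136.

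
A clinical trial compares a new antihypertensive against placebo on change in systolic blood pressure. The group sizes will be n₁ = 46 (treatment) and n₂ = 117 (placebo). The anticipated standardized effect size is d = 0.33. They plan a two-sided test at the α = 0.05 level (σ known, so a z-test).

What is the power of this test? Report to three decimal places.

Power ≈ 0.475

Noncentrality parameter: δ = d / √(1/n₁ + 1/n₂) = 0.33 / √(1/46 + 1/117) = 1.8962
Two-sided α = 0.05 → critical value z_{0.025} = 1.960.
Power = Φ(δ − 1.960) + Φ(−δ − 1.960) = Φ(-0.064) + Φ(-3.856) = 0.4746 + 0.0001 = 0.4747.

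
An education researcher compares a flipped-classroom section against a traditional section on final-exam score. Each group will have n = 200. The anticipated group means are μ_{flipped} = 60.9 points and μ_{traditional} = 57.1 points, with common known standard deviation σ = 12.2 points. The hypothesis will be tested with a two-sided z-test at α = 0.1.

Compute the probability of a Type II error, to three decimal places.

Standardized effect: d = |μ_{flipped} − μ_{traditional}| / σ = |60.9 − 57.1| / 12.2 = 0.3115
Noncentrality parameter: δ = d·√(n/2) = 0.3115 × √(200/2) = 3.1148
Critical value for a two-sided test at α = 0.1: z_{α/2} = 1.645.
Power = Φ(δ − 1.645) + Φ(−δ − 1.645) = Φ(1.470) + Φ(-4.760) = 0.9292 + 0.0000 = 0.9292.
Type II error: β = 1 − power = 1 − 0.9292 = 0.0708.

β ≈ 0.071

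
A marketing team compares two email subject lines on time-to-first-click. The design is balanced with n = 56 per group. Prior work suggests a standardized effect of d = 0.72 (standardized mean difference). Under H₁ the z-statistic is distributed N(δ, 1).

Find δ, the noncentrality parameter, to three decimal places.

The noncentrality parameter scales effect size by the design's sample-size factor: δ = d·√(n/2) = 0.72 × √(56/2) = 3.8099

δ ≈ 3.810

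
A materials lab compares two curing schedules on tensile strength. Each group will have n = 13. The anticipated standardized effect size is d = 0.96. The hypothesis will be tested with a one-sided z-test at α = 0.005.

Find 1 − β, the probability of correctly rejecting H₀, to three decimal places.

Noncentrality parameter: δ = d·√(n/2) = 0.96 × √(13/2) = 2.4475
Critical value for a one-sided test at α = 0.005: z_α = 2.576.
Power = P(Z > 2.576 − δ) = Φ(-0.128) = 0.4490.

Power ≈ 0.449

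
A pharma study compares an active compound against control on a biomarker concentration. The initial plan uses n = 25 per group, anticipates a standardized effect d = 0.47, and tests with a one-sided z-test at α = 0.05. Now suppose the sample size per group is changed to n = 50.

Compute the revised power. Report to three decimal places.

Power ≈ 0.760

With n = 50 per group: δ = d·√(n/2) = 0.47 × √(50/2) = 2.3500. Critical value z_{0.05} = 1.645.
Revised power = P(Z > 1.645 − δ) = Φ(0.705) = 0.7596.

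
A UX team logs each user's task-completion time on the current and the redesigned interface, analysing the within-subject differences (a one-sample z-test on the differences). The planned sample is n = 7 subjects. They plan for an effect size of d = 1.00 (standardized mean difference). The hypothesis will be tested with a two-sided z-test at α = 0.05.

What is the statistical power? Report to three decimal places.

Power ≈ 0.754

Noncentrality parameter: δ = d·√n = 1.00 × √7 = 2.6458
Two-sided α = 0.05 → critical value z_{0.025} = 1.960.
Power = Φ(δ − 1.960) + Φ(−δ − 1.960) = Φ(0.686) + Φ(-4.606) = 0.7536 + 0.0000 = 0.7536.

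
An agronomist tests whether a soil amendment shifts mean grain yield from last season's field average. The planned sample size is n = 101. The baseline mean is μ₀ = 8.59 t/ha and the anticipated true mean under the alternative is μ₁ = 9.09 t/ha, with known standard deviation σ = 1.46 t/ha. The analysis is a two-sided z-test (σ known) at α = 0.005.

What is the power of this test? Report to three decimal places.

Standardized effect: d = |μ₁ − μ₀| / σ = |9.09 − 8.59| / 1.46 = 0.3425
Noncentrality parameter: δ = d·√n = 0.3425 × √101 = 3.4417
Critical value for a two-sided test at α = 0.005: z_{α/2} = 2.807.
Power = Φ(δ − 2.807) + Φ(−δ − 2.807) = Φ(0.635) + Φ(-6.249) = 0.7372 + 0.0000 = 0.7372.

Power ≈ 0.737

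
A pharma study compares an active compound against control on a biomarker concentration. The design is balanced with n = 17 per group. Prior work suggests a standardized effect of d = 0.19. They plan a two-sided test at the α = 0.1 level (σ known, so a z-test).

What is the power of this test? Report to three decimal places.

Noncentrality parameter: δ = d·√(n/2) = 0.19 × √(17/2) = 0.5539
Two-sided α = 0.1 → critical value z_{0.05} = 1.645.
Power = Φ(δ − 1.645) + Φ(−δ − 1.645) = Φ(-1.091) + Φ(-2.199) = 0.1377 + 0.0139 = 0.1516.

Power ≈ 0.152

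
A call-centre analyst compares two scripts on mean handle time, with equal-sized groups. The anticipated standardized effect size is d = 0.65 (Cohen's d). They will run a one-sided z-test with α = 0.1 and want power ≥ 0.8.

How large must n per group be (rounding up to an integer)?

For power 0.8 need Φ(δ − z_{0.1}) = 0.8, so δ = z_{0.1} + z_{0.20} = 1.282 + 0.842 = 2.123.
δ = d·√(n/2) ⇒ n = 2(δ/d)² = 2 × (2.123 / 0.65)² = 21.34.
Rounding up, n = 22 per group.

n = 22 per group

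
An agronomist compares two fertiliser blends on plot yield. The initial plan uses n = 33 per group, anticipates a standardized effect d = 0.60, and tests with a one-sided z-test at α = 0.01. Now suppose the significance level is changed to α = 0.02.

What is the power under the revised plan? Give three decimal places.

Power ≈ 0.649

δ = d·√(n/2) = 0.60 × √(33/2) = 2.4372 (unchanged). New critical value: z_{0.02} = 2.054.
Revised power = P(Z > 2.054 − δ) = Φ(0.383) = 0.6493.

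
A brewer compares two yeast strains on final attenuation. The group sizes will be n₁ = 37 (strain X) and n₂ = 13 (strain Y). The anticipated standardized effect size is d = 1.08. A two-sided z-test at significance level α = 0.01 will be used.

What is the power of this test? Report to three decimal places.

Power ≈ 0.781

Noncentrality parameter: δ = d / √(1/n₁ + 1/n₂) = 1.08 / √(1/37 + 1/13) = 3.3497
Critical value for a two-sided test at α = 0.01: z_{α/2} = 2.576.
Power = Φ(δ − 2.576) + Φ(−δ − 2.576) = Φ(0.774) + Φ(-5.926) = 0.7805 + 0.0000 = 0.7805.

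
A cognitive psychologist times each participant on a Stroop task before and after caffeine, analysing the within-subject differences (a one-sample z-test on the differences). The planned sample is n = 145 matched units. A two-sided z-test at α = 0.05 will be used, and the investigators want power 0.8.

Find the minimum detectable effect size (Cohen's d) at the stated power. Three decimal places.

Required noncentrality: δ = z_{0.025} + z_{0.20} = 1.960 + 0.842 = 2.802.
(The second rejection-region term Φ(−δ − z_{α/2}) is negligible and dropped.)
δ = d·√n ⇒ d = δ/√n = 2.802/√145 = 0.2327.

d ≈ 0.233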